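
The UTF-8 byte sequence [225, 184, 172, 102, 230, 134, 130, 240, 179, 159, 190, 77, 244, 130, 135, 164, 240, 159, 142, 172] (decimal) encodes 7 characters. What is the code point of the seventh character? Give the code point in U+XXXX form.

U+1F3AC

Offset 0: leading byte 0xE1 = 11100001 → 3-byte char #1 = E1 B8 AC.
Offset 3: leading byte 0x66 = 01100110 → 1-byte char #2 = 66.
Offset 4: leading byte 0xE6 = 11100110 → 3-byte char #3 = E6 86 82.
Offset 7: leading byte 0xF0 = 11110000 → 4-byte char #4 = F0 B3 9F BE.
Offset 11: leading byte 0x4D = 01001101 → 1-byte char #5 = 4D.
Offset 12: leading byte 0xF4 = 11110100 → 4-byte char #6 = F4 82 87 A4.
Offset 16: leading byte 0xF0 = 11110000 → 4-byte char #7 = F0 9F 8E AC.
Leading byte 0xF0 = 11110000 matches 11110xxx → 4-byte sequence.
Byte 1: 0xF0 = 11110000, payload 000 (3 bits).
Byte 2: 0x9F = 10011111 (10xxxxxx ✓), payload 011111.
Byte 3: 0x8E = 10001110 (10xxxxxx ✓), payload 001110.
Byte 4: 0xAC = 10101100 (10xxxxxx ✓), payload 101100.
Concatenate: 000011111001110101100 = 0x1F3AC (21 bits → U+1F3AC).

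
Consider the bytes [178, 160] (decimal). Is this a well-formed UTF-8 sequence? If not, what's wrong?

invalid (continuation byte with no leading byte)

Byte 0xB2 = 10110010 has the form 10xxxxxx — a continuation byte — but there is no preceding leading byte.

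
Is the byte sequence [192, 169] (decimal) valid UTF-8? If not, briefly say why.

invalid (overlong encoding)

Leading byte 0xC0 = 11000000 → 2-byte form.
Continuation bytes all match 10xxxxxx. Payload decodes to 0x29.
But 0x29 < 0x80, the minimum for a 2-byte sequence — this is an overlong encoding.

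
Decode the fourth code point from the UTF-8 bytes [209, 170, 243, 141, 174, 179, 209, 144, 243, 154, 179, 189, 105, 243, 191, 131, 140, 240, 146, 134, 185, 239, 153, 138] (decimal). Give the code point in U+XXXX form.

U+DACFD

Offset 0: leading byte 0xD1 = 11010001 → 2-byte char #1 = D1 AA.
Offset 2: leading byte 0xF3 = 11110011 → 4-byte char #2 = F3 8D AE B3.
Offset 6: leading byte 0xD1 = 11010001 → 2-byte char #3 = D1 90.
Offset 8: leading byte 0xF3 = 11110011 → 4-byte char #4 = F3 9A B3 BD.
Leading byte 0xF3 = 11110011 matches 11110xxx → 4-byte sequence.
Byte 1: 0xF3 = 11110011, payload 011 (3 bits).
Byte 2: 0x9A = 10011010 (10xxxxxx ✓), payload 011010.
Byte 3: 0xB3 = 10110011 (10xxxxxx ✓), payload 110011.
Byte 4: 0xBD = 10111101 (10xxxxxx ✓), payload 111101.
Concatenate: 011011010110011111101 = 0xDACFD (21 bits → U+DACFD).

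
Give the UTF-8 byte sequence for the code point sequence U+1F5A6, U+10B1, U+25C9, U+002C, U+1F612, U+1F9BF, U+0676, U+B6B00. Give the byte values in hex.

F0 9F 96 A6 E1 82 B1 E2 97 89 2C F0 9F 98 92 F0 9F A6 BF D9 B6 F2 B6 AC 80

U+1F5A6: 4-byte form → F0 9F 96 A6.
U+10B1: 3-byte form → E1 82 B1.
U+25C9: 3-byte form → E2 97 89.
U+002C: 1-byte form → 2C.
U+1F612: 4-byte form → F0 9F 98 92.
U+1F9BF: 4-byte form → F0 9F A6 BF.
U+0676: 2-byte form → D9 B6.
U+B6B00: 4-byte form → F2 B6 AC 80.
Concatenated (25 bytes): F0 9F 96 A6 E1 82 B1 E2 97 89 2C F0 9F 98 92 F0 9F A6 BF D9 B6 F2 B6 AC 80.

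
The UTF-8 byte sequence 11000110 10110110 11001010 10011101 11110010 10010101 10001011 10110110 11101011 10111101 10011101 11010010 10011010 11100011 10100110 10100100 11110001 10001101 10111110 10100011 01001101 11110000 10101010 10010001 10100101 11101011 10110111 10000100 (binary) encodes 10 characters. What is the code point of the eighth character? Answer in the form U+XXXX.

Offset 0: leading byte 0xC6 = 11000110 → 2-byte char #1 = C6 B6.
Offset 2: leading byte 0xCA = 11001010 → 2-byte char #2 = CA 9D.
Offset 4: leading byte 0xF2 = 11110010 → 4-byte char #3 = F2 95 8B B6.
Offset 8: leading byte 0xEB = 11101011 → 3-byte char #4 = EB BD 9D.
Offset 11: leading byte 0xD2 = 11010010 → 2-byte char #5 = D2 9A.
Offset 13: leading byte 0xE3 = 11100011 → 3-byte char #6 = E3 A6 A4.
Offset 16: leading byte 0xF1 = 11110001 → 4-byte char #7 = F1 8D BE A3.
Offset 20: leading byte 0x4D = 01001101 → 1-byte char #8 = 4D.
Leading byte 0x4D = 01001101 matches 0xxxxxxx → 1-byte sequence.
Byte 1: 0x4D = 01001101, payload 1001101 (7 bits).
Concatenate: 1001101 = 0x4D (7 bits → U+004D).

U+004D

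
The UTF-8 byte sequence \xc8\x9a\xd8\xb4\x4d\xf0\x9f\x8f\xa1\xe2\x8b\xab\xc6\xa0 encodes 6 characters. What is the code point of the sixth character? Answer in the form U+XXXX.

U+01A0

Offset 0: leading byte 0xC8 = 11001000 → 2-byte char #1 = C8 9A.
Offset 2: leading byte 0xD8 = 11011000 → 2-byte char #2 = D8 B4.
Offset 4: leading byte 0x4D = 01001101 → 1-byte char #3 = 4D.
Offset 5: leading byte 0xF0 = 11110000 → 4-byte char #4 = F0 9F 8F A1.
Offset 9: leading byte 0xE2 = 11100010 → 3-byte char #5 = E2 8B AB.
Offset 12: leading byte 0xC6 = 11000110 → 2-byte char #6 = C6 A0.
Leading byte 0xC6 = 11000110 matches 110xxxxx → 2-byte sequence.
Byte 1: 0xC6 = 11000110, payload 00110 (5 bits).
Byte 2: 0xA0 = 10100000 (10xxxxxx ✓), payload 100000.
Concatenate: 00110100000 = 0x1A0 (11 bits → U+01A0).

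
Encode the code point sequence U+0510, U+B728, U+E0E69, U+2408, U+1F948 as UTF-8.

U+0510: 2-byte form → D4 90.
U+B728: 3-byte form → EB 9C A8.
U+E0E69: 4-byte form → F3 A0 B9 A9.
U+2408: 3-byte form → E2 90 88.
U+1F948: 4-byte form → F0 9F A5 88.
Concatenated (16 bytes): D4 90 EB 9C A8 F3 A0 B9 A9 E2 90 88 F0 9F A5 88.

D4 90 EB 9C A8 F3 A0 B9 A9 E2 90 88 F0 9F A5 88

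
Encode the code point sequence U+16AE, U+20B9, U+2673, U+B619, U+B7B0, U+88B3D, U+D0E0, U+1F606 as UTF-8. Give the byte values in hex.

E1 9A AE E2 82 B9 E2 99 B3 EB 98 99 EB 9E B0 F2 88 AC BD ED 83 A0 F0 9F 98 86

U+16AE: 3-byte form → E1 9A AE.
U+20B9: 3-byte form → E2 82 B9.
U+2673: 3-byte form → E2 99 B3.
U+B619: 3-byte form → EB 98 99.
U+B7B0: 3-byte form → EB 9E B0.
U+88B3D: 4-byte form → F2 88 AC BD.
U+D0E0: 3-byte form → ED 83 A0.
U+1F606: 4-byte form → F0 9F 98 86.
Concatenated (26 bytes): E1 9A AE E2 82 B9 E2 99 B3 EB 98 99 EB 9E B0 F2 88 AC BD ED 83 A0 F0 9F 98 86.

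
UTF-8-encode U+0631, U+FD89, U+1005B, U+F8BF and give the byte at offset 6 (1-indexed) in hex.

0xF0

1-indexed offset 6 is 0-indexed offset 5.
U+0631 → 2-byte form D8 B1 at offsets 0–1.
U+FD89 → 3-byte form EF B6 89 at offsets 2–4.
U+1005B → 4-byte form F0 90 81 9B at offsets 5–8.
Offset 5 falls in char 3's range; it's byte 1 of F0 90 81 9B = 0xF0.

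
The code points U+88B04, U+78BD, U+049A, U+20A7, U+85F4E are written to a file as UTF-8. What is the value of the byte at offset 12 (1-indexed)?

0xA7

1-indexed offset 12 is 0-indexed offset 11.
U+88B04 → 4-byte form F2 88 AC 84 at offsets 0–3.
U+78BD → 3-byte form E7 A2 BD at offsets 4–6.
U+049A → 2-byte form D2 9A at offsets 7–8.
U+20A7 → 3-byte form E2 82 A7 at offsets 9–11.
Offset 11 falls in char 4's range; it's byte 3 of E2 82 A7 = 0xA7.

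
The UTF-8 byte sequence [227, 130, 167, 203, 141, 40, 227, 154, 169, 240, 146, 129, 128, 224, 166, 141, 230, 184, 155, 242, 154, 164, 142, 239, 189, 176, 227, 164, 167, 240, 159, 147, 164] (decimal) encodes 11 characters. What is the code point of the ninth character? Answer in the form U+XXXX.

Offset 0: leading byte 0xE3 = 11100011 → 3-byte char #1 = E3 82 A7.
Offset 3: leading byte 0xCB = 11001011 → 2-byte char #2 = CB 8D.
Offset 5: leading byte 0x28 = 00101000 → 1-byte char #3 = 28.
Offset 6: leading byte 0xE3 = 11100011 → 3-byte char #4 = E3 9A A9.
Offset 9: leading byte 0xF0 = 11110000 → 4-byte char #5 = F0 92 81 80.
Offset 13: leading byte 0xE0 = 11100000 → 3-byte char #6 = E0 A6 8D.
Offset 16: leading byte 0xE6 = 11100110 → 3-byte char #7 = E6 B8 9B.
Offset 19: leading byte 0xF2 = 11110010 → 4-byte char #8 = F2 9A A4 8E.
Offset 23: leading byte 0xEF = 11101111 → 3-byte char #9 = EF BD B0.
Leading byte 0xEF = 11101111 matches 1110xxxx → 3-byte sequence.
Byte 1: 0xEF = 11101111, payload 1111 (4 bits).
Byte 2: 0xBD = 10111101 (10xxxxxx ✓), payload 111101.
Byte 3: 0xB0 = 10110000 (10xxxxxx ✓), payload 110000.
Concatenate: 1111111101110000 = 0xFF70 (16 bits → U+FF70).

U+FF70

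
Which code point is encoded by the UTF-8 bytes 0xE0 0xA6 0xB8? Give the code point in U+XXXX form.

Leading byte 0xE0 = 11100000 matches 1110xxxx → 3-byte sequence.
Byte 1: 0xE0 = 11100000, payload 0000 (4 bits).
Byte 2: 0xA6 = 10100110 (10xxxxxx ✓), payload 100110.
Byte 3: 0xB8 = 10111000 (10xxxxxx ✓), payload 111000.
Concatenate: 0000100110111000 = 0x9B8 (16 bits → U+09B8).

U+09B8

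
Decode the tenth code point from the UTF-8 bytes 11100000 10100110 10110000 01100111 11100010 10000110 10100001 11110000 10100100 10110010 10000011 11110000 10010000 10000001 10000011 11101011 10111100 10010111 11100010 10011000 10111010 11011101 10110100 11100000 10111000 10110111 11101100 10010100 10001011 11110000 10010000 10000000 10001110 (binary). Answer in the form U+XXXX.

U+C50B

Offset 0: leading byte 0xE0 = 11100000 → 3-byte char #1 = E0 A6 B0.
Offset 3: leading byte 0x67 = 01100111 → 1-byte char #2 = 67.
Offset 4: leading byte 0xE2 = 11100010 → 3-byte char #3 = E2 86 A1.
Offset 7: leading byte 0xF0 = 11110000 → 4-byte char #4 = F0 A4 B2 83.
Offset 11: leading byte 0xF0 = 11110000 → 4-byte char #5 = F0 90 81 83.
Offset 15: leading byte 0xEB = 11101011 → 3-byte char #6 = EB BC 97.
Offset 18: leading byte 0xE2 = 11100010 → 3-byte char #7 = E2 98 BA.
Offset 21: leading byte 0xDD = 11011101 → 2-byte char #8 = DD B4.
Offset 23: leading byte 0xE0 = 11100000 → 3-byte char #9 = E0 B8 B7.
Offset 26: leading byte 0xEC = 11101100 → 3-byte char #10 = EC 94 8B.
Leading byte 0xEC = 11101100 matches 1110xxxx → 3-byte sequence.
Byte 1: 0xEC = 11101100, payload 1100 (4 bits).
Byte 2: 0x94 = 10010100 (10xxxxxx ✓), payload 010100.
Byte 3: 0x8B = 10001011 (10xxxxxx ✓), payload 001011.
Concatenate: 1100010100001011 = 0xC50B (16 bits → U+C50B).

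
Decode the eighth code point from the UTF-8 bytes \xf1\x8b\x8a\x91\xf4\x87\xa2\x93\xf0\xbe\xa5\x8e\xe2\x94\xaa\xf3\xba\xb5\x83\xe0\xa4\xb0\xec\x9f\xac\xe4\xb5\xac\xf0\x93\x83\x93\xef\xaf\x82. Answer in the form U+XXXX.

Offset 0: leading byte 0xF1 = 11110001 → 4-byte char #1 = F1 8B 8A 91.
Offset 4: leading byte 0xF4 = 11110100 → 4-byte char #2 = F4 87 A2 93.
Offset 8: leading byte 0xF0 = 11110000 → 4-byte char #3 = F0 BE A5 8E.
Offset 12: leading byte 0xE2 = 11100010 → 3-byte char #4 = E2 94 AA.
Offset 15: leading byte 0xF3 = 11110011 → 4-byte char #5 = F3 BA B5 83.
Offset 19: leading byte 0xE0 = 11100000 → 3-byte char #6 = E0 A4 B0.
Offset 22: leading byte 0xEC = 11101100 → 3-byte char #7 = EC 9F AC.
Offset 25: leading byte 0xE4 = 11100100 → 3-byte char #8 = E4 B5 AC.
Leading byte 0xE4 = 11100100 matches 1110xxxx → 3-byte sequence.
Byte 1: 0xE4 = 11100100, payload 0100 (4 bits).
Byte 2: 0xB5 = 10110101 (10xxxxxx ✓), payload 110101.
Byte 3: 0xAC = 10101100 (10xxxxxx ✓), payload 101100.
Concatenate: 0100110101101100 = 0x4D6C (16 bits → U+4D6C).

U+4D6C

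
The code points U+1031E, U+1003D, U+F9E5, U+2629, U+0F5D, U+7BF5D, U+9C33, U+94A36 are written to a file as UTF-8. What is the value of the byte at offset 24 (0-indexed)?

0xF2

U+1031E → 4-byte form F0 90 8C 9E at offsets 0–3.
U+1003D → 4-byte form F0 90 80 BD at offsets 4–7.
U+F9E5 → 3-byte form EF A7 A5 at offsets 8–10.
U+2629 → 3-byte form E2 98 A9 at offsets 11–13.
U+0F5D → 3-byte form E0 BD 9D at offsets 14–16.
U+7BF5D → 4-byte form F1 BB BD 9D at offsets 17–20.
U+9C33 → 3-byte form E9 B0 B3 at offsets 21–23.
U+94A36 → 4-byte form F2 94 A8 B6 at offsets 24–27.
Offset 24 falls in char 8's range; it's byte 1 of F2 94 A8 B6 = 0xF2.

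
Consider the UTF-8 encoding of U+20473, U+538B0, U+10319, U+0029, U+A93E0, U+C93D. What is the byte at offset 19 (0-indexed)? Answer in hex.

U+20473 → 4-byte form F0 A0 91 B3 at offsets 0–3.
U+538B0 → 4-byte form F1 93 A2 B0 at offsets 4–7.
U+10319 → 4-byte form F0 90 8C 99 at offsets 8–11.
U+0029 → 1-byte form 29 at offsets 12–12.
U+A93E0 → 4-byte form F2 A9 8F A0 at offsets 13–16.
U+C93D → 3-byte form EC A4 BD at offsets 17–19.
Offset 19 falls in char 6's range; it's byte 3 of EC A4 BD = 0xBD.

0xBD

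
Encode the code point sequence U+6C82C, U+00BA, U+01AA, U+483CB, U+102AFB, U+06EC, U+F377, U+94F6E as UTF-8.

F1 AC A0 AC C2 BA C6 AA F1 88 8F 8B F4 82 AB BB DB AC EF 8D B7 F2 94 BD AE

U+6C82C: 4-byte form → F1 AC A0 AC.
U+00BA: 2-byte form → C2 BA.
U+01AA: 2-byte form → C6 AA.
U+483CB: 4-byte form → F1 88 8F 8B.
U+102AFB: 4-byte form → F4 82 AB BB.
U+06EC: 2-byte form → DB AC.
U+F377: 3-byte form → EF 8D B7.
U+94F6E: 4-byte form → F2 94 BD AE.
Concatenated (25 bytes): F1 AC A0 AC C2 BA C6 AA F1 88 8F 8B F4 82 AB BB DB AC EF 8D B7 F2 94 BD AE.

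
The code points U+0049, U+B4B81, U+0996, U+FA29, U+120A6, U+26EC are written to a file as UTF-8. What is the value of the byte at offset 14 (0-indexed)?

0xA6

U+0049 → 1-byte form 49 at offsets 0–0.
U+B4B81 → 4-byte form F2 B4 AE 81 at offsets 1–4.
U+0996 → 3-byte form E0 A6 96 at offsets 5–7.
U+FA29 → 3-byte form EF A8 A9 at offsets 8–10.
U+120A6 → 4-byte form F0 92 82 A6 at offsets 11–14.
Offset 14 falls in char 5's range; it's byte 4 of F0 92 82 A6 = 0xA6.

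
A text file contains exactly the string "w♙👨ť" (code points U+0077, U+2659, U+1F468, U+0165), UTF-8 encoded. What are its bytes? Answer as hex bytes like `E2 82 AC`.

77 E2 99 99 F0 9F 91 A8 C5 A5

U+0077: 1-byte form → 77.
U+2659: 3-byte form → E2 99 99.
U+1F468: 4-byte form → F0 9F 91 A8.
U+0165: 2-byte form → C5 A5.
Concatenated (10 bytes): 77 E2 99 99 F0 9F 91 A8 C5 A5.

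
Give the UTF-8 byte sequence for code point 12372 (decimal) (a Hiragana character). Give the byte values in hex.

E3 81 94

U+3054 = 0x3054 = 12372 decimal. In range U+0800–U+FFFF → 3-byte form: 1110xxxx 10xxxxxx 10xxxxxx.
Binary (16 bits): 0011000001010100.
Split 4+6+6: 0011 | 000001 | 010100.
Byte 1: 11100011 = 0xE3.
Byte 2: 10000001 = 0x81.
Byte 3: 10010100 = 0x94.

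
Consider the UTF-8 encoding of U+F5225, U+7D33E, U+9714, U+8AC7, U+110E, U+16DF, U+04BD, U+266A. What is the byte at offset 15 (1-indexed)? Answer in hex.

0xE1

1-indexed offset 15 is 0-indexed offset 14.
U+F5225 → 4-byte form F3 B5 88 A5 at offsets 0–3.
U+7D33E → 4-byte form F1 BD 8C BE at offsets 4–7.
U+9714 → 3-byte form E9 9C 94 at offsets 8–10.
U+8AC7 → 3-byte form E8 AB 87 at offsets 11–13.
U+110E → 3-byte form E1 84 8E at offsets 14–16.
Offset 14 falls in char 5's range; it's byte 1 of E1 84 8E = 0xE1.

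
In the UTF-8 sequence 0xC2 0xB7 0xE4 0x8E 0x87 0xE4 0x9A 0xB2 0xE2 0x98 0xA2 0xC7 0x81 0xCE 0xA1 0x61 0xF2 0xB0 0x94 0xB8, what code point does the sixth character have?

Offset 0: leading byte 0xC2 = 11000010 → 2-byte char #1 = C2 B7.
Offset 2: leading byte 0xE4 = 11100100 → 3-byte char #2 = E4 8E 87.
Offset 5: leading byte 0xE4 = 11100100 → 3-byte char #3 = E4 9A B2.
Offset 8: leading byte 0xE2 = 11100010 → 3-byte char #4 = E2 98 A2.
Offset 11: leading byte 0xC7 = 11000111 → 2-byte char #5 = C7 81.
Offset 13: leading byte 0xCE = 11001110 → 2-byte char #6 = CE A1.
Leading byte 0xCE = 11001110 matches 110xxxxx → 2-byte sequence.
Byte 1: 0xCE = 11001110, payload 01110 (5 bits).
Byte 2: 0xA1 = 10100001 (10xxxxxx ✓), payload 100001.
Concatenate: 01110100001 = 0x3A1 (11 bits → U+03A1).

U+03A1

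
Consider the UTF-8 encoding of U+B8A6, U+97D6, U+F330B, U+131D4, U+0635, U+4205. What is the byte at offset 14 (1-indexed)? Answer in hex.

0x94

1-indexed offset 14 is 0-indexed offset 13.
U+B8A6 → 3-byte form EB A2 A6 at offsets 0–2.
U+97D6 → 3-byte form E9 9F 96 at offsets 3–5.
U+F330B → 4-byte form F3 B3 8C 8B at offsets 6–9.
U+131D4 → 4-byte form F0 93 87 94 at offsets 10–13.
Offset 13 falls in char 4's range; it's byte 4 of F0 93 87 94 = 0x94.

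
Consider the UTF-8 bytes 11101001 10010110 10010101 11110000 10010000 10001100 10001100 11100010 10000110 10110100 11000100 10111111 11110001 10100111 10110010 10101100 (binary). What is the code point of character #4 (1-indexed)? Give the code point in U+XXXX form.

U+013F

Offset 0: leading byte 0xE9 = 11101001 → 3-byte char #1 = E9 96 95.
Offset 3: leading byte 0xF0 = 11110000 → 4-byte char #2 = F0 90 8C 8C.
Offset 7: leading byte 0xE2 = 11100010 → 3-byte char #3 = E2 86 B4.
Offset 10: leading byte 0xC4 = 11000100 → 2-byte char #4 = C4 BF.
Leading byte 0xC4 = 11000100 matches 110xxxxx → 2-byte sequence.
Byte 1: 0xC4 = 11000100, payload 00100 (5 bits).
Byte 2: 0xBF = 10111111 (10xxxxxx ✓), payload 111111.
Concatenate: 00100111111 = 0x13F (11 bits → U+013F).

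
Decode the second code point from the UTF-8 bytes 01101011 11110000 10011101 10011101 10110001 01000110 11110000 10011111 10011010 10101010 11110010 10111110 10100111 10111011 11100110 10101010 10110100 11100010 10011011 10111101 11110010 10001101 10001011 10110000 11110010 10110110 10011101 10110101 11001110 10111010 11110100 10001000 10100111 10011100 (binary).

Offset 0: leading byte 0x6B = 01101011 → 1-byte char #1 = 6B.
Offset 1: leading byte 0xF0 = 11110000 → 4-byte char #2 = F0 9D 9D B1.
Leading byte 0xF0 = 11110000 matches 11110xxx → 4-byte sequence.
Byte 1: 0xF0 = 11110000, payload 000 (3 bits).
Byte 2: 0x9D = 10011101 (10xxxxxx ✓), payload 011101.
Byte 3: 0x9D = 10011101 (10xxxxxx ✓), payload 011101.
Byte 4: 0xB1 = 10110001 (10xxxxxx ✓), payload 110001.
Concatenate: 000011101011101110001 = 0x1D771 (21 bits → U+1D771).

U+1D771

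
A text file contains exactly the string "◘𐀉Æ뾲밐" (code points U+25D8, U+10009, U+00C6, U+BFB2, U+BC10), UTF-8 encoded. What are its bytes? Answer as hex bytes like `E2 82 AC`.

U+25D8: 3-byte form → E2 97 98.
U+10009: 4-byte form → F0 90 80 89.
U+00C6: 2-byte form → C3 86.
U+BFB2: 3-byte form → EB BE B2.
U+BC10: 3-byte form → EB B0 90.
Concatenated (15 bytes): E2 97 98 F0 90 80 89 C3 86 EB BE B2 EB B0 90.

E2 97 98 F0 90 80 89 C3 86 EB BE B2 EB B0 90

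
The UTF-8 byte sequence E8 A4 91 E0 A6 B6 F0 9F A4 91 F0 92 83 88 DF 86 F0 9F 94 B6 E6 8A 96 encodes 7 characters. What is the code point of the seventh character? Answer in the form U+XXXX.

Offset 0: leading byte 0xE8 = 11101000 → 3-byte char #1 = E8 A4 91.
Offset 3: leading byte 0xE0 = 11100000 → 3-byte char #2 = E0 A6 B6.
Offset 6: leading byte 0xF0 = 11110000 → 4-byte char #3 = F0 9F A4 91.
Offset 10: leading byte 0xF0 = 11110000 → 4-byte char #4 = F0 92 83 88.
Offset 14: leading byte 0xDF = 11011111 → 2-byte char #5 = DF 86.
Offset 16: leading byte 0xF0 = 11110000 → 4-byte char #6 = F0 9F 94 B6.
Offset 20: leading byte 0xE6 = 11100110 → 3-byte char #7 = E6 8A 96.
Leading byte 0xE6 = 11100110 matches 1110xxxx → 3-byte sequence.
Byte 1: 0xE6 = 11100110, payload 0110 (4 bits).
Byte 2: 0x8A = 10001010 (10xxxxxx ✓), payload 001010.
Byte 3: 0x96 = 10010110 (10xxxxxx ✓), payload 010110.
Concatenate: 0110001010010110 = 0x6296 (16 bits → U+6296).

U+6296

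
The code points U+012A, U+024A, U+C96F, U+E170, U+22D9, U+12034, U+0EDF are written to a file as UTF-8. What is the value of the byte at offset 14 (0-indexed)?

U+012A → 2-byte form C4 AA at offsets 0–1.
U+024A → 2-byte form C9 8A at offsets 2–3.
U+C96F → 3-byte form EC A5 AF at offsets 4–6.
U+E170 → 3-byte form EE 85 B0 at offsets 7–9.
U+22D9 → 3-byte form E2 8B 99 at offsets 10–12.
U+12034 → 4-byte form F0 92 80 B4 at offsets 13–16.
Offset 14 falls in char 6's range; it's byte 2 of F0 92 80 B4 = 0x92.

0x92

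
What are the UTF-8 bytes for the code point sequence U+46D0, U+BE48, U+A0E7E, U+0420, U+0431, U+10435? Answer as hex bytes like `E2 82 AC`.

U+46D0: 3-byte form → E4 9B 90.
U+BE48: 3-byte form → EB B9 88.
U+A0E7E: 4-byte form → F2 A0 B9 BE.
U+0420: 2-byte form → D0 A0.
U+0431: 2-byte form → D0 B1.
U+10435: 4-byte form → F0 90 90 B5.
Concatenated (18 bytes): E4 9B 90 EB B9 88 F2 A0 B9 BE D0 A0 D0 B1 F0 90 90 B5.

E4 9B 90 EB B9 88 F2 A0 B9 BE D0 A0 D0 B1 F0 90 90 B5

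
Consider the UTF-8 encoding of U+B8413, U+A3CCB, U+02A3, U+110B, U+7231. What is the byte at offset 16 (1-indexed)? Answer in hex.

1-indexed offset 16 is 0-indexed offset 15.
U+B8413 → 4-byte form F2 B8 90 93 at offsets 0–3.
U+A3CCB → 4-byte form F2 A3 B3 8B at offsets 4–7.
U+02A3 → 2-byte form CA A3 at offsets 8–9.
U+110B → 3-byte form E1 84 8B at offsets 10–12.
U+7231 → 3-byte form E7 88 B1 at offsets 13–15.
Offset 15 falls in char 5's range; it's byte 3 of E7 88 B1 = 0xB1.

0xB1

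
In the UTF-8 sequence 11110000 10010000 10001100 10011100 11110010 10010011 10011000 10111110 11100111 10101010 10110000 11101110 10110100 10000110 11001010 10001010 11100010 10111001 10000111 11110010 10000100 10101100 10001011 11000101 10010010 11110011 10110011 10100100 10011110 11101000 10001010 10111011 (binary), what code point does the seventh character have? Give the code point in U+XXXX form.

U+84B0B

Offset 0: leading byte 0xF0 = 11110000 → 4-byte char #1 = F0 90 8C 9C.
Offset 4: leading byte 0xF2 = 11110010 → 4-byte char #2 = F2 93 98 BE.
Offset 8: leading byte 0xE7 = 11100111 → 3-byte char #3 = E7 AA B0.
Offset 11: leading byte 0xEE = 11101110 → 3-byte char #4 = EE B4 86.
Offset 14: leading byte 0xCA = 11001010 → 2-byte char #5 = CA 8A.
Offset 16: leading byte 0xE2 = 11100010 → 3-byte char #6 = E2 B9 87.
Offset 19: leading byte 0xF2 = 11110010 → 4-byte char #7 = F2 84 AC 8B.
Leading byte 0xF2 = 11110010 matches 11110xxx → 4-byte sequence.
Byte 1: 0xF2 = 11110010, payload 010 (3 bits).
Byte 2: 0x84 = 10000100 (10xxxxxx ✓), payload 000100.
Byte 3: 0xAC = 10101100 (10xxxxxx ✓), payload 101100.
Byte 4: 0x8B = 10001011 (10xxxxxx ✓), payload 001011.
Concatenate: 010000100101100001011 = 0x84B0B (21 bits → U+84B0B).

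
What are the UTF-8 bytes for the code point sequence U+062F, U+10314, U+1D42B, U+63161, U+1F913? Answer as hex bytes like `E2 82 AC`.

D8 AF F0 90 8C 94 F0 9D 90 AB F1 A3 85 A1 F0 9F A4 93

U+062F: 2-byte form → D8 AF.
U+10314: 4-byte form → F0 90 8C 94.
U+1D42B: 4-byte form → F0 9D 90 AB.
U+63161: 4-byte form → F1 A3 85 A1.
U+1F913: 4-byte form → F0 9F A4 93.
Concatenated (18 bytes): D8 AF F0 90 8C 94 F0 9D 90 AB F1 A3 85 A1 F0 9F A4 93.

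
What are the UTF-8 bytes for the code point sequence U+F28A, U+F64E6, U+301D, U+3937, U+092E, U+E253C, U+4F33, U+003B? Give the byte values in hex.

U+F28A: 3-byte form → EF 8A 8A.
U+F64E6: 4-byte form → F3 B6 93 A6.
U+301D: 3-byte form → E3 80 9D.
U+3937: 3-byte form → E3 A4 B7.
U+092E: 3-byte form → E0 A4 AE.
U+E253C: 4-byte form → F3 A2 94 BC.
U+4F33: 3-byte form → E4 BC B3.
U+003B: 1-byte form → 3B.
Concatenated (24 bytes): EF 8A 8A F3 B6 93 A6 E3 80 9D E3 A4 B7 E0 A4 AE F3 A2 94 BC E4 BC B3 3B.

EF 8A 8A F3 B6 93 A6 E3 80 9D E3 A4 B7 E0 A4 AE F3 A2 94 BC E4 BC B3 3B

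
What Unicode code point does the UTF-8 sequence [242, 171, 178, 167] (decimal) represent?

U+ABCA7

Leading byte 0xF2 = 11110010 matches 11110xxx → 4-byte sequence.
Byte 1: 0xF2 = 11110010, payload 010 (3 bits).
Byte 2: 0xAB = 10101011 (10xxxxxx ✓), payload 101011.
Byte 3: 0xB2 = 10110010 (10xxxxxx ✓), payload 110010.
Byte 4: 0xA7 = 10100111 (10xxxxxx ✓), payload 100111.
Concatenate: 010101011110010100111 = 0xABCA7 (21 bits → U+ABCA7).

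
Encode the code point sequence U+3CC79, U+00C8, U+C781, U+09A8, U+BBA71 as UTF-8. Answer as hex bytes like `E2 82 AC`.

U+3CC79: 4-byte form → F0 BC B1 B9.
U+00C8: 2-byte form → C3 88.
U+C781: 3-byte form → EC 9E 81.
U+09A8: 3-byte form → E0 A6 A8.
U+BBA71: 4-byte form → F2 BB A9 B1.
Concatenated (16 bytes): F0 BC B1 B9 C3 88 EC 9E 81 E0 A6 A8 F2 BB A9 B1.

F0 BC B1 B9 C3 88 EC 9E 81 E0 A6 A8 F2 BB A9 B1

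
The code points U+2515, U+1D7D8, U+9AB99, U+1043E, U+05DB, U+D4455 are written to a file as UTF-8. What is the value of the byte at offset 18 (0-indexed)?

U+2515 → 3-byte form E2 94 95 at offsets 0–2.
U+1D7D8 → 4-byte form F0 9D 9F 98 at offsets 3–6.
U+9AB99 → 4-byte form F2 9A AE 99 at offsets 7–10.
U+1043E → 4-byte form F0 90 90 BE at offsets 11–14.
U+05DB → 2-byte form D7 9B at offsets 15–16.
U+D4455 → 4-byte form F3 94 91 95 at offsets 17–20.
Offset 18 falls in char 6's range; it's byte 2 of F3 94 91 95 = 0x94.

0x94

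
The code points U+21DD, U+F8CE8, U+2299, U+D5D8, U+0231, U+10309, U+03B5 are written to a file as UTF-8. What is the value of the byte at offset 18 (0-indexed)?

U+21DD → 3-byte form E2 87 9D at offsets 0–2.
U+F8CE8 → 4-byte form F3 B8 B3 A8 at offsets 3–6.
U+2299 → 3-byte form E2 8A 99 at offsets 7–9.
U+D5D8 → 3-byte form ED 97 98 at offsets 10–12.
U+0231 → 2-byte form C8 B1 at offsets 13–14.
U+10309 → 4-byte form F0 90 8C 89 at offsets 15–18.
Offset 18 falls in char 6's range; it's byte 4 of F0 90 8C 89 = 0x89.

0x89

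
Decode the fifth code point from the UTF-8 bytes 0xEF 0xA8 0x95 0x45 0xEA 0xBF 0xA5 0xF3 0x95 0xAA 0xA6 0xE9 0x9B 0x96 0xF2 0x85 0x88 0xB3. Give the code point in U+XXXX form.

Offset 0: leading byte 0xEF = 11101111 → 3-byte char #1 = EF A8 95.
Offset 3: leading byte 0x45 = 01000101 → 1-byte char #2 = 45.
Offset 4: leading byte 0xEA = 11101010 → 3-byte char #3 = EA BF A5.
Offset 7: leading byte 0xF3 = 11110011 → 4-byte char #4 = F3 95 AA A6.
Offset 11: leading byte 0xE9 = 11101001 → 3-byte char #5 = E9 9B 96.
Leading byte 0xE9 = 11101001 matches 1110xxxx → 3-byte sequence.
Byte 1: 0xE9 = 11101001, payload 1001 (4 bits).
Byte 2: 0x9B = 10011011 (10xxxxxx ✓), payload 011011.
Byte 3: 0x96 = 10010110 (10xxxxxx ✓), payload 010110.
Concatenate: 1001011011010110 = 0x96D6 (16 bits → U+96D6).

U+96D6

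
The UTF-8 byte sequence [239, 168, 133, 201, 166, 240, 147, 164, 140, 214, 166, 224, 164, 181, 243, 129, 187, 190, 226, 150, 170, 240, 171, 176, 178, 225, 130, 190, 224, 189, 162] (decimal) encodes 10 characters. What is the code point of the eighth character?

U+2BC32

Offset 0: leading byte 0xEF = 11101111 → 3-byte char #1 = EF A8 85.
Offset 3: leading byte 0xC9 = 11001001 → 2-byte char #2 = C9 A6.
Offset 5: leading byte 0xF0 = 11110000 → 4-byte char #3 = F0 93 A4 8C.
Offset 9: leading byte 0xD6 = 11010110 → 2-byte char #4 = D6 A6.
Offset 11: leading byte 0xE0 = 11100000 → 3-byte char #5 = E0 A4 B5.
Offset 14: leading byte 0xF3 = 11110011 → 4-byte char #6 = F3 81 BB BE.
Offset 18: leading byte 0xE2 = 11100010 → 3-byte char #7 = E2 96 AA.
Offset 21: leading byte 0xF0 = 11110000 → 4-byte char #8 = F0 AB B0 B2.
Leading byte 0xF0 = 11110000 matches 11110xxx → 4-byte sequence.
Byte 1: 0xF0 = 11110000, payload 000 (3 bits).
Byte 2: 0xAB = 10101011 (10xxxxxx ✓), payload 101011.
Byte 3: 0xB0 = 10110000 (10xxxxxx ✓), payload 110000.
Byte 4: 0xB2 = 10110010 (10xxxxxx ✓), payload 110010.
Concatenate: 000101011110000110010 = 0x2BC32 (21 bits → U+2BC32).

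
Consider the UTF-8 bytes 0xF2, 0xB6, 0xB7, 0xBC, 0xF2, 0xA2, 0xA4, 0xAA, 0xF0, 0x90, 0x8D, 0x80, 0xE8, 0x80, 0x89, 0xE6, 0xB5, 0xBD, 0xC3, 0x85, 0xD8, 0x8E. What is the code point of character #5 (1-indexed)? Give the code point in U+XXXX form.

U+6D7D

Offset 0: leading byte 0xF2 = 11110010 → 4-byte char #1 = F2 B6 B7 BC.
Offset 4: leading byte 0xF2 = 11110010 → 4-byte char #2 = F2 A2 A4 AA.
Offset 8: leading byte 0xF0 = 11110000 → 4-byte char #3 = F0 90 8D 80.
Offset 12: leading byte 0xE8 = 11101000 → 3-byte char #4 = E8 80 89.
Offset 15: leading byte 0xE6 = 11100110 → 3-byte char #5 = E6 B5 BD.
Leading byte 0xE6 = 11100110 matches 1110xxxx → 3-byte sequence.
Byte 1: 0xE6 = 11100110, payload 0110 (4 bits).
Byte 2: 0xB5 = 10110101 (10xxxxxx ✓), payload 110101.
Byte 3: 0xBD = 10111101 (10xxxxxx ✓), payload 111101.
Concatenate: 0110110101111101 = 0x6D7D (16 bits → U+6D7D).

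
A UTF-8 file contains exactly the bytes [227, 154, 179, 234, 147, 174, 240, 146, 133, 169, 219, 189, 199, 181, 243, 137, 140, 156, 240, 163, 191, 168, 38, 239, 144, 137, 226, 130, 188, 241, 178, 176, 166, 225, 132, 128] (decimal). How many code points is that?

Byte at offset 0: 0xE3 = 11100011 → 3-byte char (#1). Advance 3.
Byte at offset 3: 0xEA = 11101010 → 3-byte char (#2). Advance 3.
Byte at offset 6: 0xF0 = 11110000 → 4-byte char (#3). Advance 4.
Byte at offset 10: 0xDB = 11011011 → 2-byte char (#4). Advance 2.
Byte at offset 12: 0xC7 = 11000111 → 2-byte char (#5). Advance 2.
Byte at offset 14: 0xF3 = 11110011 → 4-byte char (#6). Advance 4.
Byte at offset 18: 0xF0 = 11110000 → 4-byte char (#7). Advance 4.
Byte at offset 22: 0x26 = 00100110 → 1-byte char (#8). Advance 1.
Byte at offset 23: 0xEF = 11101111 → 3-byte char (#9). Advance 3.
Byte at offset 26: 0xE2 = 11100010 → 3-byte char (#10). Advance 3.
Byte at offset 29: 0xF1 = 11110001 → 4-byte char (#11). Advance 4.
Byte at offset 33: 0xE1 = 11100001 → 3-byte char (#12). Advance 3.
Reached end at offset 36 after 12 code points.

12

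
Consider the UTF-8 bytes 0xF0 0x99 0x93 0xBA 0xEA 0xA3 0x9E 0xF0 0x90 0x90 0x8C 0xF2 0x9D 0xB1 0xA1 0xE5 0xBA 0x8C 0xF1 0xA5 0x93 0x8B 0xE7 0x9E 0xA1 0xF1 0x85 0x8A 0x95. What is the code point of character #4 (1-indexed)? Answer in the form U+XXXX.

U+9DC61

Offset 0: leading byte 0xF0 = 11110000 → 4-byte char #1 = F0 99 93 BA.
Offset 4: leading byte 0xEA = 11101010 → 3-byte char #2 = EA A3 9E.
Offset 7: leading byte 0xF0 = 11110000 → 4-byte char #3 = F0 90 90 8C.
Offset 11: leading byte 0xF2 = 11110010 → 4-byte char #4 = F2 9D B1 A1.
Leading byte 0xF2 = 11110010 matches 11110xxx → 4-byte sequence.
Byte 1: 0xF2 = 11110010, payload 010 (3 bits).
Byte 2: 0x9D = 10011101 (10xxxxxx ✓), payload 011101.
Byte 3: 0xB1 = 10110001 (10xxxxxx ✓), payload 110001.
Byte 4: 0xA1 = 10100001 (10xxxxxx ✓), payload 100001.
Concatenate: 010011101110001100001 = 0x9DC61 (21 bits → U+9DC61).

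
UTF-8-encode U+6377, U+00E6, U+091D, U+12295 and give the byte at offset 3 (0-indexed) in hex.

U+6377 → 3-byte form E6 8D B7 at offsets 0–2.
U+00E6 → 2-byte form C3 A6 at offsets 3–4.
Offset 3 falls in char 2's range; it's byte 1 of C3 A6 = 0xC3.

0xC3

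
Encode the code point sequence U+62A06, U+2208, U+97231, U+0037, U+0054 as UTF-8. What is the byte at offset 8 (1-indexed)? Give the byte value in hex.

0xF2

1-indexed offset 8 is 0-indexed offset 7.
U+62A06 → 4-byte form F1 A2 A8 86 at offsets 0–3.
U+2208 → 3-byte form E2 88 88 at offsets 4–6.
U+97231 → 4-byte form F2 97 88 B1 at offsets 7–10.
Offset 7 falls in char 3's range; it's byte 1 of F2 97 88 B1 = 0xF2.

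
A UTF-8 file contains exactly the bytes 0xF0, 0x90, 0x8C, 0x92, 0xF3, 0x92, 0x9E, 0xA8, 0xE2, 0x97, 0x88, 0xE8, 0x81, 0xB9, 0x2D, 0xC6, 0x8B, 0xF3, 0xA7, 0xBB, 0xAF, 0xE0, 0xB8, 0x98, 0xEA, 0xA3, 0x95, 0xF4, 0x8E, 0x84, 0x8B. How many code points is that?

Byte at offset 0: 0xF0 = 11110000 → 4-byte char (#1). Advance 4.
Byte at offset 4: 0xF3 = 11110011 → 4-byte char (#2). Advance 4.
Byte at offset 8: 0xE2 = 11100010 → 3-byte char (#3). Advance 3.
Byte at offset 11: 0xE8 = 11101000 → 3-byte char (#4). Advance 3.
Byte at offset 14: 0x2D = 00101101 → 1-byte char (#5). Advance 1.
Byte at offset 15: 0xC6 = 11000110 → 2-byte char (#6). Advance 2.
Byte at offset 17: 0xF3 = 11110011 → 4-byte char (#7). Advance 4.
Byte at offset 21: 0xE0 = 11100000 → 3-byte char (#8). Advance 3.
Byte at offset 24: 0xEA = 11101010 → 3-byte char (#9). Advance 3.
Byte at offset 27: 0xF4 = 11110100 → 4-byte char (#10). Advance 4.
Reached end at offset 31 after 10 code points.

10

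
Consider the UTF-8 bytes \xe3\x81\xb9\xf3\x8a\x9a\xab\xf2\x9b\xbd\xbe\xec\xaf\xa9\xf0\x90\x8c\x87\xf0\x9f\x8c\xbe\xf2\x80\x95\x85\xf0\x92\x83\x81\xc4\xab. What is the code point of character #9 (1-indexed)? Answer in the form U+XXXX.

Offset 0: leading byte 0xE3 = 11100011 → 3-byte char #1 = E3 81 B9.
Offset 3: leading byte 0xF3 = 11110011 → 4-byte char #2 = F3 8A 9A AB.
Offset 7: leading byte 0xF2 = 11110010 → 4-byte char #3 = F2 9B BD BE.
Offset 11: leading byte 0xEC = 11101100 → 3-byte char #4 = EC AF A9.
Offset 14: leading byte 0xF0 = 11110000 → 4-byte char #5 = F0 90 8C 87.
Offset 18: leading byte 0xF0 = 11110000 → 4-byte char #6 = F0 9F 8C BE.
Offset 22: leading byte 0xF2 = 11110010 → 4-byte char #7 = F2 80 95 85.
Offset 26: leading byte 0xF0 = 11110000 → 4-byte char #8 = F0 92 83 81.
Offset 30: leading byte 0xC4 = 11000100 → 2-byte char #9 = C4 AB.
Leading byte 0xC4 = 11000100 matches 110xxxxx → 2-byte sequence.
Byte 1: 0xC4 = 11000100, payload 00100 (5 bits).
Byte 2: 0xAB = 10101011 (10xxxxxx ✓), payload 101011.
Concatenate: 00100101011 = 0x12B (11 bits → U+012B).

U+012B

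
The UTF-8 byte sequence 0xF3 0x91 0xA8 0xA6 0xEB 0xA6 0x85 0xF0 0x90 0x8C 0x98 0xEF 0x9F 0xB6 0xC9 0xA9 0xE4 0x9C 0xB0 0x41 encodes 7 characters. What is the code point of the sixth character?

Offset 0: leading byte 0xF3 = 11110011 → 4-byte char #1 = F3 91 A8 A6.
Offset 4: leading byte 0xEB = 11101011 → 3-byte char #2 = EB A6 85.
Offset 7: leading byte 0xF0 = 11110000 → 4-byte char #3 = F0 90 8C 98.
Offset 11: leading byte 0xEF = 11101111 → 3-byte char #4 = EF 9F B6.
Offset 14: leading byte 0xC9 = 11001001 → 2-byte char #5 = C9 A9.
Offset 16: leading byte 0xE4 = 11100100 → 3-byte char #6 = E4 9C B0.
Leading byte 0xE4 = 11100100 matches 1110xxxx → 3-byte sequence.
Byte 1: 0xE4 = 11100100, payload 0100 (4 bits).
Byte 2: 0x9C = 10011100 (10xxxxxx ✓), payload 011100.
Byte 3: 0xB0 = 10110000 (10xxxxxx ✓), payload 110000.
Concatenate: 0100011100110000 = 0x4730 (16 bits → U+4730).

U+4730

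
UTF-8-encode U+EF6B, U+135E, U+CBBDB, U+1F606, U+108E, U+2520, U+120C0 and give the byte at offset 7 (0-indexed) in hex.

U+EF6B → 3-byte form EE BD AB at offsets 0–2.
U+135E → 3-byte form E1 8D 9E at offsets 3–5.
U+CBBDB → 4-byte form F3 8B AF 9B at offsets 6–9.
Offset 7 falls in char 3's range; it's byte 2 of F3 8B AF 9B = 0x8B.

0x8B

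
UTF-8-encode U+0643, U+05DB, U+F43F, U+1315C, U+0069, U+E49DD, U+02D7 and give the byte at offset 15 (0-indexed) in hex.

U+0643 → 2-byte form D9 83 at offsets 0–1.
U+05DB → 2-byte form D7 9B at offsets 2–3.
U+F43F → 3-byte form EF 90 BF at offsets 4–6.
U+1315C → 4-byte form F0 93 85 9C at offsets 7–10.
U+0069 → 1-byte form 69 at offsets 11–11.
U+E49DD → 4-byte form F3 A4 A7 9D at offsets 12–15.
Offset 15 falls in char 6's range; it's byte 4 of F3 A4 A7 9D = 0x9D.

0x9D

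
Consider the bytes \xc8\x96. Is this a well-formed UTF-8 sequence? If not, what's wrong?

valid

Leading byte 0xC8 = 11001000 → 2-byte form.
Continuation bytes 0x96=10010110 all match 10xxxxxx.
Decoded value 0x216 is ≥ 0x80 (shortest form) and not a surrogate.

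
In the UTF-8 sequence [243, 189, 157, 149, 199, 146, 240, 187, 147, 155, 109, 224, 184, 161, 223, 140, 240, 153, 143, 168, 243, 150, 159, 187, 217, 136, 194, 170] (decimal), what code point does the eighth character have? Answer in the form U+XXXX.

U+D67FB

Offset 0: leading byte 0xF3 = 11110011 → 4-byte char #1 = F3 BD 9D 95.
Offset 4: leading byte 0xC7 = 11000111 → 2-byte char #2 = C7 92.
Offset 6: leading byte 0xF0 = 11110000 → 4-byte char #3 = F0 BB 93 9B.
Offset 10: leading byte 0x6D = 01101101 → 1-byte char #4 = 6D.
Offset 11: leading byte 0xE0 = 11100000 → 3-byte char #5 = E0 B8 A1.
Offset 14: leading byte 0xDF = 11011111 → 2-byte char #6 = DF 8C.
Offset 16: leading byte 0xF0 = 11110000 → 4-byte char #7 = F0 99 8F A8.
Offset 20: leading byte 0xF3 = 11110011 → 4-byte char #8 = F3 96 9F BB.
Leading byte 0xF3 = 11110011 matches 11110xxx → 4-byte sequence.
Byte 1: 0xF3 = 11110011, payload 011 (3 bits).
Byte 2: 0x96 = 10010110 (10xxxxxx ✓), payload 010110.
Byte 3: 0x9F = 10011111 (10xxxxxx ✓), payload 011111.
Byte 4: 0xBB = 10111011 (10xxxxxx ✓), payload 111011.
Concatenate: 011010110011111111011 = 0xD67FB (21 bits → U+D67FB).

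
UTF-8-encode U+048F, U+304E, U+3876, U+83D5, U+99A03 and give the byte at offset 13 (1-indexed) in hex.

1-indexed offset 13 is 0-indexed offset 12.
U+048F → 2-byte form D2 8F at offsets 0–1.
U+304E → 3-byte form E3 81 8E at offsets 2–4.
U+3876 → 3-byte form E3 A1 B6 at offsets 5–7.
U+83D5 → 3-byte form E8 8F 95 at offsets 8–10.
U+99A03 → 4-byte form F2 99 A8 83 at offsets 11–14.
Offset 12 falls in char 5's range; it's byte 2 of F2 99 A8 83 = 0x99.

0x99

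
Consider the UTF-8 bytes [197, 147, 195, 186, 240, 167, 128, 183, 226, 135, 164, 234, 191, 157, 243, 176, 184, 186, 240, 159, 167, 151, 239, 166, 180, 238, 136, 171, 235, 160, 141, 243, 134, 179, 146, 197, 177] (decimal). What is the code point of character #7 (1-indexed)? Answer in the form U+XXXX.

Offset 0: leading byte 0xC5 = 11000101 → 2-byte char #1 = C5 93.
Offset 2: leading byte 0xC3 = 11000011 → 2-byte char #2 = C3 BA.
Offset 4: leading byte 0xF0 = 11110000 → 4-byte char #3 = F0 A7 80 B7.
Offset 8: leading byte 0xE2 = 11100010 → 3-byte char #4 = E2 87 A4.
Offset 11: leading byte 0xEA = 11101010 → 3-byte char #5 = EA BF 9D.
Offset 14: leading byte 0xF3 = 11110011 → 4-byte char #6 = F3 B0 B8 BA.
Offset 18: leading byte 0xF0 = 11110000 → 4-byte char #7 = F0 9F A7 97.
Leading byte 0xF0 = 11110000 matches 11110xxx → 4-byte sequence.
Byte 1: 0xF0 = 11110000, payload 000 (3 bits).
Byte 2: 0x9F = 10011111 (10xxxxxx ✓), payload 011111.
Byte 3: 0xA7 = 10100111 (10xxxxxx ✓), payload 100111.
Byte 4: 0x97 = 10010111 (10xxxxxx ✓), payload 010111.
Concatenate: 000011111100111010111 = 0x1F9D7 (21 bits → U+1F9D7).

U+1F9D7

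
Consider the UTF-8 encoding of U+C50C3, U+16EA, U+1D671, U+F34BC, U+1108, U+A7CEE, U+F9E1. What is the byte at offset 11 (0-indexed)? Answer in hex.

0xF3

U+C50C3 → 4-byte form F3 85 83 83 at offsets 0–3.
U+16EA → 3-byte form E1 9B AA at offsets 4–6.
U+1D671 → 4-byte form F0 9D 99 B1 at offsets 7–10.
U+F34BC → 4-byte form F3 B3 92 BC at offsets 11–14.
Offset 11 falls in char 4's range; it's byte 1 of F3 B3 92 BC = 0xF3.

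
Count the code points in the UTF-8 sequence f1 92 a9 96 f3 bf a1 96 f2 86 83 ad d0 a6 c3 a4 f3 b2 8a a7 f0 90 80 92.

7

Byte at offset 0: 0xF1 = 11110001 → 4-byte char (#1). Advance 4.
Byte at offset 4: 0xF3 = 11110011 → 4-byte char (#2). Advance 4.
Byte at offset 8: 0xF2 = 11110010 → 4-byte char (#3). Advance 4.
Byte at offset 12: 0xD0 = 11010000 → 2-byte char (#4). Advance 2.
Byte at offset 14: 0xC3 = 11000011 → 2-byte char (#5). Advance 2.
Byte at offset 16: 0xF3 = 11110011 → 4-byte char (#6). Advance 4.
Byte at offset 20: 0xF0 = 11110000 → 4-byte char (#7). Advance 4.
Reached end at offset 24 after 7 code points.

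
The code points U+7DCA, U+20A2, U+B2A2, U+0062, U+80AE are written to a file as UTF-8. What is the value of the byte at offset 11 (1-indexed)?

1-indexed offset 11 is 0-indexed offset 10.
U+7DCA → 3-byte form E7 B7 8A at offsets 0–2.
U+20A2 → 3-byte form E2 82 A2 at offsets 3–5.
U+B2A2 → 3-byte form EB 8A A2 at offsets 6–8.
U+0062 → 1-byte form 62 at offsets 9–9.
U+80AE → 3-byte form E8 82 AE at offsets 10–12.
Offset 10 falls in char 5's range; it's byte 1 of E8 82 AE = 0xE8.

0xE8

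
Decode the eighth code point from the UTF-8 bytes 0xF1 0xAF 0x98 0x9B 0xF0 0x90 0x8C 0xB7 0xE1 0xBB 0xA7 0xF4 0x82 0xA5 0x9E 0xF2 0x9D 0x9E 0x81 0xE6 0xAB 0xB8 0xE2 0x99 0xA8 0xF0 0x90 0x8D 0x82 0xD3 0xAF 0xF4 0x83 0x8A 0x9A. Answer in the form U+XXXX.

U+10342

Offset 0: leading byte 0xF1 = 11110001 → 4-byte char #1 = F1 AF 98 9B.
Offset 4: leading byte 0xF0 = 11110000 → 4-byte char #2 = F0 90 8C B7.
Offset 8: leading byte 0xE1 = 11100001 → 3-byte char #3 = E1 BB A7.
Offset 11: leading byte 0xF4 = 11110100 → 4-byte char #4 = F4 82 A5 9E.
Offset 15: leading byte 0xF2 = 11110010 → 4-byte char #5 = F2 9D 9E 81.
Offset 19: leading byte 0xE6 = 11100110 → 3-byte char #6 = E6 AB B8.
Offset 22: leading byte 0xE2 = 11100010 → 3-byte char #7 = E2 99 A8.
Offset 25: leading byte 0xF0 = 11110000 → 4-byte char #8 = F0 90 8D 82.
Leading byte 0xF0 = 11110000 matches 11110xxx → 4-byte sequence.
Byte 1: 0xF0 = 11110000, payload 000 (3 bits).
Byte 2: 0x90 = 10010000 (10xxxxxx ✓), payload 010000.
Byte 3: 0x8D = 10001101 (10xxxxxx ✓), payload 001101.
Byte 4: 0x82 = 10000010 (10xxxxxx ✓), payload 000010.
Concatenate: 000010000001101000010 = 0x10342 (21 bits → U+10342).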